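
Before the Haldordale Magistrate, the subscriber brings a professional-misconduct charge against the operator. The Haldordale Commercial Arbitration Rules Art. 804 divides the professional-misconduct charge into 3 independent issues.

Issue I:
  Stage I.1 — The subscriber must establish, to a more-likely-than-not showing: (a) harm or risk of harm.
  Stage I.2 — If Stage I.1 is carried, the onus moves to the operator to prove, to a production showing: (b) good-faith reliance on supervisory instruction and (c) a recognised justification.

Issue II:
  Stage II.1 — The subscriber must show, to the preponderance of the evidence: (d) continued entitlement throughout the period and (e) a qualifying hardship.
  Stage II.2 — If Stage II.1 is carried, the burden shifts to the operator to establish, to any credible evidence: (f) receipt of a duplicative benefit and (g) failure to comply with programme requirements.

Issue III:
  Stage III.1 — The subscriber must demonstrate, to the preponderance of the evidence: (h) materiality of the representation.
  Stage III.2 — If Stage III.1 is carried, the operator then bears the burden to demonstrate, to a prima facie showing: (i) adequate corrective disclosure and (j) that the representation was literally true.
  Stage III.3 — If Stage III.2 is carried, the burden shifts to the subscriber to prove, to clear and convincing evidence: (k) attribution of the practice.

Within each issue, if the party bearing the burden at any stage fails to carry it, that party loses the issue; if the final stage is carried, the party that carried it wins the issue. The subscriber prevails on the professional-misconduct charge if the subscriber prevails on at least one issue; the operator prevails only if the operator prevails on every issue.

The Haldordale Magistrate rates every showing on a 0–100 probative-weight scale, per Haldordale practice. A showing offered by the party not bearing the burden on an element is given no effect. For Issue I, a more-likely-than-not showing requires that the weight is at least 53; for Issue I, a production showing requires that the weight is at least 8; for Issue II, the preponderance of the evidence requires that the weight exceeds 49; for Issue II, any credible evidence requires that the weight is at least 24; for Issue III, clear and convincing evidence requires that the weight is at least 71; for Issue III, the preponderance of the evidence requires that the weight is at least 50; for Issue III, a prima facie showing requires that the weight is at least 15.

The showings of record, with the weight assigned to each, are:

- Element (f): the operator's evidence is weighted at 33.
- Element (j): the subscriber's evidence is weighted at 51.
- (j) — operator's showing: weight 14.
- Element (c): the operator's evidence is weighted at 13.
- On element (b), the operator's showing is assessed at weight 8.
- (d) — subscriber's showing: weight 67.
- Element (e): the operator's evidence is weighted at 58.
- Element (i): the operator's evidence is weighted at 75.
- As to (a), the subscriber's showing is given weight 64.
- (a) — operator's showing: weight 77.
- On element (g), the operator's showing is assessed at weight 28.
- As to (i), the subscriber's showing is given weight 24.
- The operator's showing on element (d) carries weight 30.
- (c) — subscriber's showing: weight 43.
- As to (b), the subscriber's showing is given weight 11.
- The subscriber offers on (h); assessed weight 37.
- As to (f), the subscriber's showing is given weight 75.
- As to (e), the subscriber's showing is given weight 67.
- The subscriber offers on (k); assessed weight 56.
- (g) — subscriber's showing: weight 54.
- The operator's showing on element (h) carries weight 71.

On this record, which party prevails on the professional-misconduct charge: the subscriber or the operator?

operator

— Issue I —
Stage I.1 — burden on subscriber; standard: a more-likely-than-not showing (weight is at least 53).
    (a): 64 (operator's 77 disregarded) ≥ 53 [met]
  Stage I.1 is satisfied; the onus moves to the operator.
Stage I.2 — burden on operator; standard: a production showing (weight is at least 8).
    (b): 8 (subscriber's 11 disregarded) ≥ 8 [met]
    (c): 13 (subscriber's 43 disregarded) ≥ 8 [met]
  Stage I.2 carried; the final stage is satisfied.
All stages carried — the operator prevails on this issue.
— Issue II —
At Stage II.1 the subscriber must meet the preponderance of the evidence (weight exceeds 49): on (d) the weight is 67 (the operator's 30 is given no effect), > 49, so (d) meets the standard; on (e) the weight is 67 (the operator's 58 is given no effect), > 49, so (e) meets the standard.
  The subscriber carries Stage II.1; the operator now bears the burden.
At Stage II.2 the operator must meet any credible evidence (weight is at least 24): on (f) the weight is 33 (the subscriber's 75 is given no effect), which does reach 24, so (f) meets the standard; on (g) the weight is 28 (the subscriber's 54 is given no effect), which does reach 24, so (g) meets the standard.
  All elements met at the final stage.
Every stage carried; the operator prevails on this issue.
— Issue III —
Stage III.1 (subscriber, the preponderance of the evidence, weight is at least 50): (h) 37 (operator's 71 disregarded) < 50 — fails.
  Stage III.1 not carried; the subscriber fails its burden.
So the operator prevails on this issue.
Per-issue: Issue I → operator; Issue II → operator; Issue III → operator. The subscriber must prevail on at least one issue; overall, the operator prevails.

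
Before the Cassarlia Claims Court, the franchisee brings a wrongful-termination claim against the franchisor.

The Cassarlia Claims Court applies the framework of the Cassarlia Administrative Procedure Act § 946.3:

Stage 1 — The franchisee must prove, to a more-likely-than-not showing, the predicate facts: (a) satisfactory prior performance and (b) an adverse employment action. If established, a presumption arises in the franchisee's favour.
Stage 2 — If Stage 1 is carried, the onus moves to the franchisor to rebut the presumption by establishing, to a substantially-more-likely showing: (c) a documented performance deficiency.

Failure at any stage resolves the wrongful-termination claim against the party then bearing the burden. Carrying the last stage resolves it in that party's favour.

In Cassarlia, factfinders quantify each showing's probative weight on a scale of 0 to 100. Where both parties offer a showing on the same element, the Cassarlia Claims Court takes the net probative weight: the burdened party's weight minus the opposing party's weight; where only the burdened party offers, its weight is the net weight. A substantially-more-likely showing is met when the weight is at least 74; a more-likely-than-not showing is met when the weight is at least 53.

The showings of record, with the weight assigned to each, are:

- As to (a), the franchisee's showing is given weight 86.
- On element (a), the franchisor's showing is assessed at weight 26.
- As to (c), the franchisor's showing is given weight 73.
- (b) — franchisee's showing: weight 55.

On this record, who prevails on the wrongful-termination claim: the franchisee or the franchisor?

franchisee

Stage 1 — burden on franchisee; standard: a more-likely-than-not showing (weight is at least 53).
    (a): 86 − 26 = 60 ≥ 53 [met]
    (b): 55 ≥ 53 [met]
  Stage 1 carried; the burden shifts to the franchisor.
Stage 2 — burden on franchisor; standard: a substantially-more-likely showing (weight is at least 74).
    (c): 73 < 74 [not met]
  Not every element is met, so the franchisor fails to carry Stage 2.
The franchisee prevails.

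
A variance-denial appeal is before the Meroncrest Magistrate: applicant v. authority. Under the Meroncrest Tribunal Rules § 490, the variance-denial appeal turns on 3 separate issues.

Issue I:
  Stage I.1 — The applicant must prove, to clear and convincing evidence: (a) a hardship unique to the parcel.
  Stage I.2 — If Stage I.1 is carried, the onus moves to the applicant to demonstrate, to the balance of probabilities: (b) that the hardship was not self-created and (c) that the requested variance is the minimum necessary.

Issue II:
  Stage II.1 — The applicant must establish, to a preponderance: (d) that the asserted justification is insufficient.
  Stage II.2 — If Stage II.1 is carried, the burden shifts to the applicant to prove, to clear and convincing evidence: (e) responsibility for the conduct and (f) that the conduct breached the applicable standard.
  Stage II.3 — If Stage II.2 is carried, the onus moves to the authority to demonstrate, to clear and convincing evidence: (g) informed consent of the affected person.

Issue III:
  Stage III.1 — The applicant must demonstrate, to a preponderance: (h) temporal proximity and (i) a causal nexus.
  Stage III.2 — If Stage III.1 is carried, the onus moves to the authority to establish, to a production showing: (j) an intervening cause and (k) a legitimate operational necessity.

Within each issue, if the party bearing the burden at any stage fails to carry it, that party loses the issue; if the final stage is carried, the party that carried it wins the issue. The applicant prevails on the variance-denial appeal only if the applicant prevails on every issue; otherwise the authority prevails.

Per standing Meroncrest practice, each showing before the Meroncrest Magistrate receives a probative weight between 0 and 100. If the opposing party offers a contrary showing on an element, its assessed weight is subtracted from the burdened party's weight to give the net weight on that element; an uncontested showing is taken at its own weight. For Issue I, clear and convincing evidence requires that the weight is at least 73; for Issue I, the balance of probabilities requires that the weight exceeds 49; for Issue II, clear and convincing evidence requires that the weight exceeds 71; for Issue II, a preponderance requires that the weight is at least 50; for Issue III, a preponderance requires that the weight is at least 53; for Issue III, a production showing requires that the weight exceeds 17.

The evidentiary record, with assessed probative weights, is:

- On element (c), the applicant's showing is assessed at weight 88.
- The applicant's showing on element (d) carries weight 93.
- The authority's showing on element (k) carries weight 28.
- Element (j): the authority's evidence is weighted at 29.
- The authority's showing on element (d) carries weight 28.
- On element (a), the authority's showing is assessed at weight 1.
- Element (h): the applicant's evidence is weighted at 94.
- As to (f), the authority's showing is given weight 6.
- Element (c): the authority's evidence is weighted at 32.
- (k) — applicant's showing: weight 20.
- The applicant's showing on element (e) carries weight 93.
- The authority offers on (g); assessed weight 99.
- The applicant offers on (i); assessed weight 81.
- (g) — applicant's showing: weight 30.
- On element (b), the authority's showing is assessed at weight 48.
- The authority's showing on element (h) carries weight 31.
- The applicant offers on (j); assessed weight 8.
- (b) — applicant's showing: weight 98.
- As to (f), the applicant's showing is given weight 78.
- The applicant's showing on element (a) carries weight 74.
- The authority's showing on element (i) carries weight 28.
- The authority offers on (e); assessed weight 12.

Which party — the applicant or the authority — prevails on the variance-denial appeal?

applicant

— Issue I —
Stage I.1 — burden on applicant; standard: clear and convincing evidence (weight is at least 73).
    (a): 74 − 1 = 73 ≥ 73 [met]
  Stage I.1 is satisfied; the applicant continues to bear the burden.
Stage I.2 — burden on applicant; standard: the balance of probabilities (weight exceeds 49).
    (b): 98 − 48 = 50 > 49 [met]
    (c): 88 − 32 = 56 > 49 [met]
  The applicant carries the last stage.
Every stage carried; the applicant prevails on this issue.
— Issue II —
Stage II.1 — burden on applicant; standard: a preponderance (weight is at least 50).
    (d): 93 − 28 = 65 ≥ 50 [met]
  Stage II.1 carried; the burden remains with the applicant.
Stage II.2 — burden on applicant; standard: clear and convincing evidence (weight exceeds 71).
    (e): 93 − 12 = 81 > 71 [met]
    (f): 78 − 6 = 72 > 71 [met]
  Stage II.2 carried; the burden shifts to the authority.
Stage II.3 — burden on authority; standard: clear and convincing evidence (weight exceeds 71).
    (g): 99 − 30 = 69 ≤ 71 [not met]
  Stage II.3 not carried; the authority fails its burden.
The analysis ends at Stage II.3; the applicant prevails on this issue.
— Issue III —
Stage III.1 — burden on applicant; standard: a preponderance (weight is at least 53).
    (h): 94 − 31 = 63 ≥ 53 [met]
    (i): 81 − 28 = 53 ≥ 53 [met]
  Stage III.1 is satisfied; the onus moves to the authority.
Stage III.2 — burden on authority; standard: a production showing (weight exceeds 17).
    (j): 29 − 8 = 21 > 17 [met]
    (k): 28 − 20 = 8 ≤ 17 [not met]
  Stage III.2 not carried; the authority fails its burden.
So the applicant prevails on this issue.
Per-issue: Issue I → applicant; Issue II → applicant; Issue III → applicant. The applicant must prevail on every issue; overall, the applicant prevails.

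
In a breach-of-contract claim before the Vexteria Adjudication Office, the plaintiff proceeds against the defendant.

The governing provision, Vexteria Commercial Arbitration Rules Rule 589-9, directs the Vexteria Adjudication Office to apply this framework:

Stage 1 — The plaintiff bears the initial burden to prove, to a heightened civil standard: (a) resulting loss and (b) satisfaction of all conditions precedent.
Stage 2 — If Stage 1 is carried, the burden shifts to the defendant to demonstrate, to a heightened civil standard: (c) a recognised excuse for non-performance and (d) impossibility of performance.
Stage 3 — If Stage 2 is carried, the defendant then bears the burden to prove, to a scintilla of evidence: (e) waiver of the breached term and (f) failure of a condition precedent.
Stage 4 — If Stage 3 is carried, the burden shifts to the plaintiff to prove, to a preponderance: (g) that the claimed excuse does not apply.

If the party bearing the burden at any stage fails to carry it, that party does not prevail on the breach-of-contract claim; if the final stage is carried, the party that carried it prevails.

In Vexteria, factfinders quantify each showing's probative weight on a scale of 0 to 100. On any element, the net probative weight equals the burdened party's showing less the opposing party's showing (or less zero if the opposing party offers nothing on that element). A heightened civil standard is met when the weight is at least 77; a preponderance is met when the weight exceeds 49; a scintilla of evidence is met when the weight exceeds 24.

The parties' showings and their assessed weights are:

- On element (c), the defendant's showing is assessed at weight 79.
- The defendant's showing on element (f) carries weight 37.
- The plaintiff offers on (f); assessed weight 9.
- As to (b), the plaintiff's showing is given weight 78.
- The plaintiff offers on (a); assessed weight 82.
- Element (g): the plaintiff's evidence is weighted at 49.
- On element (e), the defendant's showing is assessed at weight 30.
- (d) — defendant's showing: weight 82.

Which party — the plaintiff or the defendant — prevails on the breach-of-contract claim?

Stage 1 — burden on plaintiff; standard: a heightened civil standard (weight is at least 77).
    (a): 82 ≥ 77 [met]
    (b): 78 ≥ 77 [met]
  All elements met. The burden passes to the defendant.
Stage 2 — burden on defendant; standard: a heightened civil standard (weight is at least 77).
    (c): 79 ≥ 77 [met]
    (d): 82 ≥ 77 [met]
  All elements met. The defendant retains the burden for Stage 3.
Stage 3 — burden on defendant; standard: a scintilla of evidence (weight exceeds 24).
    (e): 30 > 24 [met]
    (f): 37 − 9 = 28 > 24 [met]
  All elements met. The burden passes to the plaintiff.
Stage 4 — burden on plaintiff; standard: a preponderance (weight exceeds 49).
    (g): 49 ≤ 49 [not met]
  Not every element is met, so the plaintiff fails to carry Stage 4.
The analysis ends at Stage 4; the defendant prevails.

defendant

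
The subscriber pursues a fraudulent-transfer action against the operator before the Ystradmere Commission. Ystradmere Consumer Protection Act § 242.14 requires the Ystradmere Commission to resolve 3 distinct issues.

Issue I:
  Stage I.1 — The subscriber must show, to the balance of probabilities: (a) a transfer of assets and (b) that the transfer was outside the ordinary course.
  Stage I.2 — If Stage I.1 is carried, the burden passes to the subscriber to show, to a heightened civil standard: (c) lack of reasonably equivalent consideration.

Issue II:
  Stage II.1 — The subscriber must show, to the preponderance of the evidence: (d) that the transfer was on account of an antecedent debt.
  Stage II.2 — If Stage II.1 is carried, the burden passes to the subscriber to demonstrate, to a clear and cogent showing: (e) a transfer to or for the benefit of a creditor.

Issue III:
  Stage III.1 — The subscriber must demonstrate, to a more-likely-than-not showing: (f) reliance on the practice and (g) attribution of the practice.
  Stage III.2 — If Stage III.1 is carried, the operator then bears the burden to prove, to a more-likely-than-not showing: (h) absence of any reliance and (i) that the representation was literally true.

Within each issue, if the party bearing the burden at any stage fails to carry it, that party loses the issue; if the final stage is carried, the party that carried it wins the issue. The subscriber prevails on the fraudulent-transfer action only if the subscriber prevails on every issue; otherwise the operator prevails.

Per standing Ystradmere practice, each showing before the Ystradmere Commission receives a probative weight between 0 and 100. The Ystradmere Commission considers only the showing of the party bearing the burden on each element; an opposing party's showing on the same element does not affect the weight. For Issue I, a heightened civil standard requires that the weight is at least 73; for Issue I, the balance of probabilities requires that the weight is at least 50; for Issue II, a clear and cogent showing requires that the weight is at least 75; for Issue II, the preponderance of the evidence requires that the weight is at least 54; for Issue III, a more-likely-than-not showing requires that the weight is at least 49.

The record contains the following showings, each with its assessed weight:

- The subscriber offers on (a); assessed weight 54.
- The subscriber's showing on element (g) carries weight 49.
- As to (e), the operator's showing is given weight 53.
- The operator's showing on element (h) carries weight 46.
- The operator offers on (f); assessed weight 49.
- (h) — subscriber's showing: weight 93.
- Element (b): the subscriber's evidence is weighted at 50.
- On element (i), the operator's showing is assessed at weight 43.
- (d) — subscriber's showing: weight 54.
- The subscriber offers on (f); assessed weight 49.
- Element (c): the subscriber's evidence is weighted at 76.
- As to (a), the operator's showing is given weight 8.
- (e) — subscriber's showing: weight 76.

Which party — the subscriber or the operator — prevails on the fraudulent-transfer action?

— Issue I —
Stage I.1 (subscriber, the balance of probabilities, weight is at least 50): (a) 54 (operator's 8 disregarded) ≥ 50 — meets; (b) 50 ≥ 50 — meets.
  Stage I.1 carried; the burden remains with the subscriber.
Stage I.2 (subscriber, a heightened civil standard, weight is at least 73): (c) 76 ≥ 73 — meets.
  All elements met at the final stage.
Every stage carried; the subscriber prevails on this issue.
— Issue II —
Stage II.1 (subscriber, the preponderance of the evidence, weight is at least 54): (d) 54 ≥ 54 — meets.
  Stage II.1 is satisfied; the subscriber continues to bear the burden.
Stage II.2 (subscriber, a clear and cogent showing, weight is at least 75): (e) 76 (operator's 53 disregarded) ≥ 75 — meets.
  The subscriber carries the last stage.
Every stage carried; the subscriber prevails on this issue.
— Issue III —
Stage III.1 — burden on subscriber; standard: a more-likely-than-not showing (weight is at least 49).
    (f): 49 (operator's 49 disregarded) ≥ 49 [met]
    (g): 49 ≥ 49 [met]
  Stage III.1 carried; the burden shifts to the operator.
Stage III.2 — burden on operator; standard: a more-likely-than-not showing (weight is at least 49).
    (h): 46 (subscriber's 93 disregarded) < 49 [not met]
    (i): 43 < 49 [not met]
  Not every element is met, so the operator fails to carry Stage III.2.
The analysis ends at Stage III.2; the subscriber prevails on this issue.
Per-issue: Issue I → subscriber; Issue II → subscriber; Issue III → subscriber. The subscriber must prevail on every issue; overall, the subscriber prevails.

subscriber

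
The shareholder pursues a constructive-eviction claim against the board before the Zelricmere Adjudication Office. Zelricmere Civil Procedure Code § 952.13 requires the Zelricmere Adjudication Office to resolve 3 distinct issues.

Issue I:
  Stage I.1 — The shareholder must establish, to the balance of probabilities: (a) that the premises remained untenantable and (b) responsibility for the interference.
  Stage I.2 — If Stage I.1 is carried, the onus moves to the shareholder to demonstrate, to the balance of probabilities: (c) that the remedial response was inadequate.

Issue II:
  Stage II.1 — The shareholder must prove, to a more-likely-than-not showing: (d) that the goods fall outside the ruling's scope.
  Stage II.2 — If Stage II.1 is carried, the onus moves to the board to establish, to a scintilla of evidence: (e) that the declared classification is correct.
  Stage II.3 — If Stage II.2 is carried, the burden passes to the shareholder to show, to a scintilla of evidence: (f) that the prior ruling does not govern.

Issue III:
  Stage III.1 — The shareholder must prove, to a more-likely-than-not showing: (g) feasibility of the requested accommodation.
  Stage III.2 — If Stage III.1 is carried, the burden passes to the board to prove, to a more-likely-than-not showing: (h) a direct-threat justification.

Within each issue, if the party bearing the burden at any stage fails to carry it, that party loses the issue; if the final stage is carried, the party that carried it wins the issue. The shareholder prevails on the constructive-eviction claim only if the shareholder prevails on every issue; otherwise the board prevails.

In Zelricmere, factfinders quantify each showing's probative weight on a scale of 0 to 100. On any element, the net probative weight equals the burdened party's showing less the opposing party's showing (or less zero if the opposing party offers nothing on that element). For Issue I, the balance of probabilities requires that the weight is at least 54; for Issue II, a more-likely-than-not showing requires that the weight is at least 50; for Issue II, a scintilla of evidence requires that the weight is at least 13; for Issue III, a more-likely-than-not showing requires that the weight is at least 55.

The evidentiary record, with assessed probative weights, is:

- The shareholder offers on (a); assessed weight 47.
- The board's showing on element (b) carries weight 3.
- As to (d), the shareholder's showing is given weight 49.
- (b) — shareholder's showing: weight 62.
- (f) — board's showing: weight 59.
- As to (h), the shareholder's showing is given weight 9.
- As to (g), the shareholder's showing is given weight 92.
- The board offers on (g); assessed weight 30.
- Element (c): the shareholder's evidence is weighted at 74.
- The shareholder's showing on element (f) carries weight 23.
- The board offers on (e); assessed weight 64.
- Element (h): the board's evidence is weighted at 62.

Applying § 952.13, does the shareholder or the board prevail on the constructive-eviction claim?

board

— Issue I —
At Stage I.1 the shareholder must meet the balance of probabilities (weight is at least 54): on (a) the weight is 47, which does not reach 54, so (a) does not meet the standard; on (b) the weight is 62 less the opposing 3 gives net 59, which does reach 54, so (b) meets the standard.
  Stage I.1 not carried; the shareholder fails its burden.
So the board prevails on this issue.
— Issue II —
At Stage II.1 the shareholder must meet a more-likely-than-not showing (weight is at least 50): on (d) the weight is 49, < 50, so (d) does not meet the standard.
  Stage II.1 not carried; the shareholder fails its burden.
So the board prevails on this issue.
— Issue III —
Stage III.1 — burden on shareholder; standard: a more-likely-than-not showing (weight is at least 55).
    (g): 92 − 30 = 62 ≥ 55 [met]
  Stage III.1 is satisfied; the onus moves to the board.
Stage III.2 — burden on board; standard: a more-likely-than-not showing (weight is at least 55).
    (h): 62 − 9 = 53 < 55 [not met]
  The board does not carry Stage III.2.
The analysis ends at Stage III.2; the shareholder prevails on this issue.
Per-issue: Issue I → board; Issue II → board; Issue III → shareholder. The shareholder must prevail on every issue; overall, the board prevails.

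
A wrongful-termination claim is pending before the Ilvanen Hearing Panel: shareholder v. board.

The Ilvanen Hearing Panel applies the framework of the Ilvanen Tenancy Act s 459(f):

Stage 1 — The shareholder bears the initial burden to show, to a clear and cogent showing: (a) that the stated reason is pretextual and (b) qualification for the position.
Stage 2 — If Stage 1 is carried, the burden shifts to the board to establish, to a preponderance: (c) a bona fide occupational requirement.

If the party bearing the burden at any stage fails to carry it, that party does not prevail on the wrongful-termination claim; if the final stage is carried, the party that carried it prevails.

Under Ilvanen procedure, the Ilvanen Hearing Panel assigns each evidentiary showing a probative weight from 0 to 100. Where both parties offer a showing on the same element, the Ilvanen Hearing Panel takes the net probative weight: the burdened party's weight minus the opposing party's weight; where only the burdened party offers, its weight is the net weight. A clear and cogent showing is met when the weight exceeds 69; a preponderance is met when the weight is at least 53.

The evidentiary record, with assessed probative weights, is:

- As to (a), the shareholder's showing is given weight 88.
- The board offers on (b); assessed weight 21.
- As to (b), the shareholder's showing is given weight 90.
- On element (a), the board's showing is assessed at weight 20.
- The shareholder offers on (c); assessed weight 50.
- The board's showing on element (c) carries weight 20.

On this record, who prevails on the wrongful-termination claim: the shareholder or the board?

board

Stage 1 (shareholder, a clear and cogent showing, weight exceeds 69): (a) net 88−20=68 ≤ 69 — fails; (b) net 90−21=69 ≤ 69 — fails.
  Stage 1 not carried; the shareholder fails its burden.
The analysis ends at Stage 1; the board prevails.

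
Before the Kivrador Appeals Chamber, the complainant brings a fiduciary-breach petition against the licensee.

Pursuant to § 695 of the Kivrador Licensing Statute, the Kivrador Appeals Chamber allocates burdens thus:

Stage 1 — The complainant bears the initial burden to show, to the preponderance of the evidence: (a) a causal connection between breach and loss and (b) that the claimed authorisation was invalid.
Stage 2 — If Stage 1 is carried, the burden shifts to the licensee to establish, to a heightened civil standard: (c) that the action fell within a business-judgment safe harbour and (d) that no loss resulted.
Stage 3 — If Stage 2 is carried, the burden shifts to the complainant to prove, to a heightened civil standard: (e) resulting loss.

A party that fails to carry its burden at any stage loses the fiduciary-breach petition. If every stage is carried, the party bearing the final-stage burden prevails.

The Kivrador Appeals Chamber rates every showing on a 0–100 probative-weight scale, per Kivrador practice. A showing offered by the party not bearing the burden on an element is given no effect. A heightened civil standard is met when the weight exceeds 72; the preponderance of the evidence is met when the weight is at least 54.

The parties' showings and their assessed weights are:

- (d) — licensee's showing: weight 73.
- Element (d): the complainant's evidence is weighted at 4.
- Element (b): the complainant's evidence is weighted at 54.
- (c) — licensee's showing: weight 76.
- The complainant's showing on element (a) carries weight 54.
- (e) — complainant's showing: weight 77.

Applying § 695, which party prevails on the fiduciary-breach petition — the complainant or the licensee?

complainant

Stage 1 — burden on complainant; standard: the preponderance of the evidence (weight is at least 54).
    (a): 54 ≥ 54 [met]
    (b): 54 ≥ 54 [met]
  Stage 1 carried; the burden shifts to the licensee.
Stage 2 — burden on licensee; standard: a heightened civil standard (weight exceeds 72).
    (c): 76 > 72 [met]
    (d): 73 (complainant's 4 disregarded) > 72 [met]
  The licensee carries Stage 2; the complainant now bears the burden.
Stage 3 — burden on complainant; standard: a heightened civil standard (weight exceeds 72).
    (e): 77 > 72 [met]
  All elements met at the final stage.
All stages carried — the complainant prevails.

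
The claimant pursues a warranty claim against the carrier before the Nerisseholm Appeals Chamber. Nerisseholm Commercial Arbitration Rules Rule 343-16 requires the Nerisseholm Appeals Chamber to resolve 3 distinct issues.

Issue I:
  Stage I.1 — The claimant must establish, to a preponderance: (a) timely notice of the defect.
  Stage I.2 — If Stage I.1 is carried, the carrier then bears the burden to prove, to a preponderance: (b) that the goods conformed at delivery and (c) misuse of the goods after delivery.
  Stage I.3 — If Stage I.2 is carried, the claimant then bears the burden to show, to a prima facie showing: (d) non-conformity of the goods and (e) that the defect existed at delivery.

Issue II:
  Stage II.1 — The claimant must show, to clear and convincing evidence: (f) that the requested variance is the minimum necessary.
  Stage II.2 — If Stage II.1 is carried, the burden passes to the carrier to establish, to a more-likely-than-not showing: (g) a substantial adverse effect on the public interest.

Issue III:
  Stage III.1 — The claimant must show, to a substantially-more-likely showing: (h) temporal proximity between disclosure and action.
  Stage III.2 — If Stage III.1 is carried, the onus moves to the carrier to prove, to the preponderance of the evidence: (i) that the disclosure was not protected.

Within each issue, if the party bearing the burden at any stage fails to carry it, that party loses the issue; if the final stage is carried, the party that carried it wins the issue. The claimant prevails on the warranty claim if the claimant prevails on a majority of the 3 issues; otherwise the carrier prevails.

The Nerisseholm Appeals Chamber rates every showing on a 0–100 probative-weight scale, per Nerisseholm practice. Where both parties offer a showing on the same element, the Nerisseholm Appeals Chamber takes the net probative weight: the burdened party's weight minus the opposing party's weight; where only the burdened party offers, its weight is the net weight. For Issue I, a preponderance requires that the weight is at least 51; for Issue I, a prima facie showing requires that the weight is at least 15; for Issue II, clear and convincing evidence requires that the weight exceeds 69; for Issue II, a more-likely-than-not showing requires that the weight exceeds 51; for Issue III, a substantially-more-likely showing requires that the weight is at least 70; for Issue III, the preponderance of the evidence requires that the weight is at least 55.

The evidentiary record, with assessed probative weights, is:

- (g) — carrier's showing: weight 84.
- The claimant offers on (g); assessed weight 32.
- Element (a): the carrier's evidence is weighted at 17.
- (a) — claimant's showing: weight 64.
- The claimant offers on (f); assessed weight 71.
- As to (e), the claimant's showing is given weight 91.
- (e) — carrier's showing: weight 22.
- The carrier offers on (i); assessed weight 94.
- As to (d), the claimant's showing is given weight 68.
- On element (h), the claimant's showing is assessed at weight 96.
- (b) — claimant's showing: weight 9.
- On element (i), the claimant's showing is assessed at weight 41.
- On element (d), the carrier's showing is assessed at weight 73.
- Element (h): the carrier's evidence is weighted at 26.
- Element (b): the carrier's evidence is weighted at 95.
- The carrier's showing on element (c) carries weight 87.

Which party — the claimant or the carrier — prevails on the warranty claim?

carrier

— Issue I —
At Stage I.1 the claimant must meet a preponderance (weight is at least 51): on (a) the weight is 64 less the opposing 17 gives net 47, < 51, so (a) does not meet the standard.
  Not every element is met, so the claimant fails to carry Stage I.1.
The analysis ends at Stage I.1; the carrier prevails on this issue.
— Issue II —
At Stage II.1 the claimant must meet clear and convincing evidence (weight exceeds 69): on (f) the weight is 71, > 69, so (f) meets the standard.
  The claimant carries Stage II.1; the carrier now bears the burden.
At Stage II.2 the carrier must meet a more-likely-than-not showing (weight exceeds 51): on (g) the weight is 84 less the opposing 32 gives net 52, > 51, so (g) meets the standard.
  Stage II.2 carried; the final stage is satisfied.
All stages carried — the carrier prevails on this issue.
— Issue III —
Stage III.1 (claimant, a substantially-more-likely showing, weight is at least 70): (h) net 96−26=70 ≥ 70 — meets.
  All elements met. The burden passes to the carrier.
Stage III.2 (carrier, the preponderance of the evidence, weight is at least 55): (i) net 94−41=53 < 55 — fails.
  Stage III.2 not carried; the carrier fails its burden.
So the claimant prevails on this issue.
Per-issue: Issue I → carrier; Issue II → carrier; Issue III → claimant. The claimant must prevail on a majority of issues; overall, the carrier prevails.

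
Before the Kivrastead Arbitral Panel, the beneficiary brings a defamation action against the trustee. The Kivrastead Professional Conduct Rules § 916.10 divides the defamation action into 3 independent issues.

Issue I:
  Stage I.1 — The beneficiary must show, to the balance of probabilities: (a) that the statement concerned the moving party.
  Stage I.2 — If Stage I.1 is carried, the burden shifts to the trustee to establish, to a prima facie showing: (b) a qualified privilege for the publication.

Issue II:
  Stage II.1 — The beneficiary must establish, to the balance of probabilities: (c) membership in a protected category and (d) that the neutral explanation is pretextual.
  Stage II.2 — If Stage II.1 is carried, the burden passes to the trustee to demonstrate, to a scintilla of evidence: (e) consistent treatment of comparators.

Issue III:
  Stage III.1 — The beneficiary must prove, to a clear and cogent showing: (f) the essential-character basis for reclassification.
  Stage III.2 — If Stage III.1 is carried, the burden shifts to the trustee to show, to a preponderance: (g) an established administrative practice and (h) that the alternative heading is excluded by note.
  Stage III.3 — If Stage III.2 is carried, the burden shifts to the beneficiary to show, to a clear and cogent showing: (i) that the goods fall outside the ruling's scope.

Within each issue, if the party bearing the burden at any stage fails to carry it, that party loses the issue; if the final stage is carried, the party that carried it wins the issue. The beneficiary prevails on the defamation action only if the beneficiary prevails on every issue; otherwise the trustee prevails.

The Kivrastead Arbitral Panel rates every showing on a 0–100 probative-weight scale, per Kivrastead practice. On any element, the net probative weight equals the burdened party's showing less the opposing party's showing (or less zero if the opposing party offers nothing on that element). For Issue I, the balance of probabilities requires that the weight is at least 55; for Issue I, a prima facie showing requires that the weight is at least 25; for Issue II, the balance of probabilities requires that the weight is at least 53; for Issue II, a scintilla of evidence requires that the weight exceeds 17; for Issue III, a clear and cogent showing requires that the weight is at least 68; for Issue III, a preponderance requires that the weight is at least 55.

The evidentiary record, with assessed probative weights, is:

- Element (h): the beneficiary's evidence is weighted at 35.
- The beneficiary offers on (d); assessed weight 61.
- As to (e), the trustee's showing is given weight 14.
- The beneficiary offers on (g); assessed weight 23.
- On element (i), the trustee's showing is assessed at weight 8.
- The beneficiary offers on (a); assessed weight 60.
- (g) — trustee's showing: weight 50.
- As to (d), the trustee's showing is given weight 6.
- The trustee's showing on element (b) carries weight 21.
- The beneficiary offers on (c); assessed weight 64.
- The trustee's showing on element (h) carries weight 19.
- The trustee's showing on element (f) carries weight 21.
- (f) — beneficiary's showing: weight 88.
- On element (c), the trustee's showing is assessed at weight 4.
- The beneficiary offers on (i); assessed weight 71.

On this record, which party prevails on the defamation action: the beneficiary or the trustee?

— Issue I —
At Stage I.1 the beneficiary must meet the balance of probabilities (weight is at least 55): on (a) the weight is 60, ≥ 55, so (a) meets the standard.
  All elements met. The burden passes to the trustee.
At Stage I.2 the trustee must meet a prima facie showing (weight is at least 25): on (b) the weight is 21, which does not reach 25, so (b) does not meet the standard.
  Not every element is met, so the trustee fails to carry Stage I.2.
So the beneficiary prevails on this issue.
— Issue II —
Stage II.1 — burden on beneficiary; standard: the balance of probabilities (weight is at least 53).
    (c): 64 − 4 = 60 ≥ 53 [met]
    (d): 61 − 6 = 55 ≥ 53 [met]
  Stage II.1 carried; the burden shifts to the trustee.
Stage II.2 — burden on trustee; standard: a scintilla of evidence (weight exceeds 17).
    (e): 14 ≤ 17 [not met]
  The trustee does not carry Stage II.2.
The analysis ends at Stage II.2; the beneficiary prevails on this issue.
— Issue III —
At Stage III.1 the beneficiary must meet a clear and cogent showing (weight is at least 68): on (f) the weight is 88 less the opposing 21 gives net 67, which does not reach 68, so (f) does not meet the standard.
  Stage III.1 not carried; the beneficiary fails its burden.
So the trustee prevails on this issue.
Per-issue: Issue I → beneficiary; Issue II → beneficiary; Issue III → trustee. The beneficiary must prevail on every issue; overall, the trustee prevails.

trustee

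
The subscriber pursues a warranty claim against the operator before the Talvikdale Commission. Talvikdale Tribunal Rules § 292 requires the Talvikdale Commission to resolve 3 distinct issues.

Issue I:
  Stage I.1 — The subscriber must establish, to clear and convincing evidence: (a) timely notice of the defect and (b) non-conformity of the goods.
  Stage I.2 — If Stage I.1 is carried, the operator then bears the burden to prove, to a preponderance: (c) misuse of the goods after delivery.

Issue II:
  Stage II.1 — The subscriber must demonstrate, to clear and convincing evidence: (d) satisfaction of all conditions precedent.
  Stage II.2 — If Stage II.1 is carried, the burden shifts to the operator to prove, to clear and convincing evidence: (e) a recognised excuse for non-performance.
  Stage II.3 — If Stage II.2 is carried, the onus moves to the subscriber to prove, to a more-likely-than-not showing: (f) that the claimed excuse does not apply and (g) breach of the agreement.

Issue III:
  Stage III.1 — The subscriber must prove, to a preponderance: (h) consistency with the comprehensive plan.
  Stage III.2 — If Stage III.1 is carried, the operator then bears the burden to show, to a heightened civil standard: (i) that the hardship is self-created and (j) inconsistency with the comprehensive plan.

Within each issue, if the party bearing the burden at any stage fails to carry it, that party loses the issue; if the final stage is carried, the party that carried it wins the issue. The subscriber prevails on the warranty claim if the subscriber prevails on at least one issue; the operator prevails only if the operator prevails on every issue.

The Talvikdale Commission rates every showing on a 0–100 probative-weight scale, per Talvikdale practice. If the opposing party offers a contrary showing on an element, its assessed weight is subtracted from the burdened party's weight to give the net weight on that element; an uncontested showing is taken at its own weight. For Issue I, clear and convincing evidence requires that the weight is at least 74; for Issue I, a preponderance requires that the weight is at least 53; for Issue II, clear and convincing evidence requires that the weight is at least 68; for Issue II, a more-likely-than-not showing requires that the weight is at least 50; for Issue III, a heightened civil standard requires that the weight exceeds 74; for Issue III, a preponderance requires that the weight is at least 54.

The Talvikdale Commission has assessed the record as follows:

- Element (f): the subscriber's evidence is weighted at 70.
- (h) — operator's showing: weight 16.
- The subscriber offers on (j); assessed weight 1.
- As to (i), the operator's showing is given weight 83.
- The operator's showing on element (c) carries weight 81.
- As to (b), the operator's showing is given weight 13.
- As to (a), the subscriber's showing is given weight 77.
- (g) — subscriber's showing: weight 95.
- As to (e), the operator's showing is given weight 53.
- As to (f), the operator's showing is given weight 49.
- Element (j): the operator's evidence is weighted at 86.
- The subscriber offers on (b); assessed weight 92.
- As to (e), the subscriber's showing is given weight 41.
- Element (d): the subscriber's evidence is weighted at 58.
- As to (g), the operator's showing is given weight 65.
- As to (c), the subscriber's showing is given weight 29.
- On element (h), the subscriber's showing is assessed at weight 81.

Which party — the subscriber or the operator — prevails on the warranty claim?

subscriber

— Issue I —
At Stage I.1 the subscriber must meet clear and convincing evidence (weight is at least 74): on (a) the weight is 77, ≥ 74, so (a) meets the standard; on (b) the weight is 92 less the opposing 13 gives net 79, which does reach 74, so (b) meets the standard.
  The subscriber carries Stage I.1; the operator now bears the burden.
At Stage I.2 the operator must meet a preponderance (weight is at least 53): on (c) the weight is 81 less the opposing 29 gives net 52, < 53, so (c) does not meet the standard.
  Stage I.2 not carried; the operator fails its burden.
The analysis ends at Stage I.2; the subscriber prevails on this issue.
— Issue II —
At Stage II.1 the subscriber must meet clear and convincing evidence (weight is at least 68): on (d) the weight is 58, which does not reach 68, so (d) does not meet the standard.
  The subscriber does not carry Stage II.1.
So the operator prevails on this issue.
— Issue III —
Stage III.1 — burden on subscriber; standard: a preponderance (weight is at least 54).
    (h): 81 − 16 = 65 ≥ 54 [met]
  The subscriber carries Stage III.1; the operator now bears the burden.
Stage III.2 — burden on operator; standard: a heightened civil standard (weight exceeds 74).
    (i): 83 > 74 [met]
    (j): 86 − 1 = 85 > 74 [met]
  All elements met at the final stage.
Every stage carried; the operator prevails on this issue.
Per-issue: Issue I → subscriber; Issue II → operator; Issue III → operator. The subscriber must prevail on at least one issue; overall, the subscriber prevails.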